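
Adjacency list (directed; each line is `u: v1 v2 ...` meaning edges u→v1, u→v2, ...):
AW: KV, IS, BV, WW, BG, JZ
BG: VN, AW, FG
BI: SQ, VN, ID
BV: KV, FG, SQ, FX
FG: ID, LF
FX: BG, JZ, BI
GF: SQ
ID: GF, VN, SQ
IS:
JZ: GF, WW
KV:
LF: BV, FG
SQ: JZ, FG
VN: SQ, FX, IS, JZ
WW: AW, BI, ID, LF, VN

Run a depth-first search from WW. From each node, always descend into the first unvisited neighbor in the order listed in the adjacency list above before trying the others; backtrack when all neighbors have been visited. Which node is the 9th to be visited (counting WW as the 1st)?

Visit WW
WW → AW
AW → KV
AW → IS
AW → BV
BV → FG
FG → ID
ID → GF
GF → SQ
SQ → JZ
ID → VN
VN → FX
FX → BG
FX → BI
FG → LF

Visit order: WW, AW, KV, IS, BV, FG, ID, GF, SQ, JZ, VN, FX, BG, BI, LF

SQ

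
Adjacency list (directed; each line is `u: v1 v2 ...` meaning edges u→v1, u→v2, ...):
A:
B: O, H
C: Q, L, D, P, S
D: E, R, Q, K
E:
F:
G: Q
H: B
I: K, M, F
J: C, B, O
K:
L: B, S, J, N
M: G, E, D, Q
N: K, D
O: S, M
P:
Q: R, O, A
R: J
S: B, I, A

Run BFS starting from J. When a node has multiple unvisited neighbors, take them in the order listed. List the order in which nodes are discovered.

Visit J; enqueue C, B, O → queue [C, B, O]
Visit C; enqueue Q, L, D, P, S → queue [B, O, Q, L, D, P, S]
Visit B; enqueue H → queue [O, Q, L, D, P, S, H]
Visit O; enqueue M → queue [Q, L, D, P, S, H, M]
Visit Q; enqueue R, A → queue [L, D, P, S, H, M, R, A]
Visit L; enqueue N → queue [D, P, S, H, M, R, A, N]
Visit D; enqueue E, K → queue [P, S, H, M, R, A, N, E, K]
Visit P → queue [S, H, M, R, A, N, E, K]
Visit S; enqueue I → queue [H, M, R, A, N, E, K, I]
Visit H → queue [M, R, A, N, E, K, I]
Visit M; enqueue G → queue [R, A, N, E, K, I, G]
Visit R → queue [A, N, E, K, I, G]
Visit A → queue [N, E, K, I, G]
Visit N → queue [E, K, I, G]
Visit E → queue [K, I, G]
Visit K → queue [I, G]
Visit I; enqueue F → queue [G, F]
Visit G → queue [F]
Visit F → queue []

J, C, B, O, Q, L, D, P, S, H, M, R, A, N, E, K, I, G, F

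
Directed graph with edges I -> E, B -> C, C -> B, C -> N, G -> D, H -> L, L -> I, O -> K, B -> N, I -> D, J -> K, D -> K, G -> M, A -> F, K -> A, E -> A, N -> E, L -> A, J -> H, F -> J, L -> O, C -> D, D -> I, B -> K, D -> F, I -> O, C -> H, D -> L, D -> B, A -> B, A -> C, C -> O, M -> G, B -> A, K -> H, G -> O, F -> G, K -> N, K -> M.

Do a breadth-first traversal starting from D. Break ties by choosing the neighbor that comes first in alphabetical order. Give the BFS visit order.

D B F I K L A C N G J E O H M

Visit D; enqueue B, F, I, K, L → queue [B, F, I, K, L]
Visit B; enqueue A, C, N → queue [F, I, K, L, A, C, N]
Visit F; enqueue G, J → queue [I, K, L, A, C, N, G, J]
Visit I; enqueue E, O → queue [K, L, A, C, N, G, J, E, O]
Visit K; enqueue H, M → queue [L, A, C, N, G, J, E, O, H, M]
Visit L → queue [A, C, N, G, J, E, O, H, M]
Visit A → queue [C, N, G, J, E, O, H, M]
Visit C → queue [N, G, J, E, O, H, M]
Visit N → queue [G, J, E, O, H, M]
Visit G → queue [J, E, O, H, M]
Visit J → queue [E, O, H, M]
Visit E → queue [O, H, M]
Visit O → queue [H, M]
Visit H → queue [M]
Visit M → queue []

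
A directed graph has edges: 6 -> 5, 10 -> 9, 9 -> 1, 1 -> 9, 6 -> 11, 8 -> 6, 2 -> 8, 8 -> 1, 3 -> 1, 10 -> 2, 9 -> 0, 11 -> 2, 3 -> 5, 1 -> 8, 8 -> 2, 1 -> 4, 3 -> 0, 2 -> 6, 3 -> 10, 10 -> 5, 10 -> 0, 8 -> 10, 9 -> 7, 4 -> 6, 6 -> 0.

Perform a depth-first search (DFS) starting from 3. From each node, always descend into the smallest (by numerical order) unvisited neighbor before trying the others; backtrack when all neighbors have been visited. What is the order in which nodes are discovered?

3, 0, 1, 4, 6, 5, 11, 2, 8, 10, 9, 7

Visit 3
3 → 0
3 → 1
1 → 4
4 → 6
6 → 5
6 → 11
11 → 2
2 → 8
8 → 10
10 → 9
9 → 7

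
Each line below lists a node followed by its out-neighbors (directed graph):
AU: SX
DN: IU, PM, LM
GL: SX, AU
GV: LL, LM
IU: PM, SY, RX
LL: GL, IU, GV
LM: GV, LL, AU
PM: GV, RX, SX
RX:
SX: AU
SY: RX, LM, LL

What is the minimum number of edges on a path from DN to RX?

Level 0: DN
Level 1: IU, LM, PM
Level 2: AU, GV, LL, RX, SX, SY
Level 3: GL
RX first appears at level 2.

2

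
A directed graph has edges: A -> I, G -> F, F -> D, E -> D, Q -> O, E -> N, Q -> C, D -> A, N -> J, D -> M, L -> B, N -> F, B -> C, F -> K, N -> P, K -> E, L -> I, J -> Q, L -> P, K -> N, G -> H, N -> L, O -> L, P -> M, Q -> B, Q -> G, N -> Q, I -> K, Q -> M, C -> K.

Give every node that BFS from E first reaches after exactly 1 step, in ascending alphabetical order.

Level 0: E
Level 1: D, N
Level 2: A, F, J, L, M, P, Q
Level 3: B, C, G, I, K, O
Level 4: H

D, N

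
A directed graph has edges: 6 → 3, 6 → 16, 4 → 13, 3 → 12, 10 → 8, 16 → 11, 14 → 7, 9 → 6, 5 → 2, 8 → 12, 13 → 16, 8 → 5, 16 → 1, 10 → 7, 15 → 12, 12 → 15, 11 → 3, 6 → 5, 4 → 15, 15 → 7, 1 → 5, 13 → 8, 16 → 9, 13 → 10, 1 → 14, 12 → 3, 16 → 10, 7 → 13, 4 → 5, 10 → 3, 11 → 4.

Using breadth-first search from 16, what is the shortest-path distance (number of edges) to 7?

2

Level 0: 16
Level 1: 1, 9, 10, 11
Level 2: 3, 4, 5, 6, 7, 8, 14
Level 3: 2, 12, 13, 15
7 first appears at level 2.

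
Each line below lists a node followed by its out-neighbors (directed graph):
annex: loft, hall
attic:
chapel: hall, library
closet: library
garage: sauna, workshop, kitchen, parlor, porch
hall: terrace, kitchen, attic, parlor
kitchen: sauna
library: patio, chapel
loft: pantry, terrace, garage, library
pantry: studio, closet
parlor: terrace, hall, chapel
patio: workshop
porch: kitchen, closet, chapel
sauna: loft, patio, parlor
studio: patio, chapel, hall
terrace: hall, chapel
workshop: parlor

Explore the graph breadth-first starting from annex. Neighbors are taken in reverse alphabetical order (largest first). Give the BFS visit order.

annex -> loft -> hall -> terrace -> pantry -> library -> garage -> parlor -> kitchen -> attic -> chapel -> studio -> closet -> patio -> workshop -> sauna -> porch

Visit annex; enqueue loft, hall → queue [loft, hall]
Visit loft; enqueue terrace, pantry, library, garage → queue [hall, terrace, pantry, library, garage]
Visit hall; enqueue parlor, kitchen, attic → queue [terrace, pantry, library, garage, parlor, kitchen, attic]
Visit terrace; enqueue chapel → queue [pantry, library, garage, parlor, kitchen, attic, chapel]
Visit pantry; enqueue studio, closet → queue [library, garage, parlor, kitchen, attic, chapel, studio, closet]
Visit library; enqueue patio → queue [garage, parlor, kitchen, attic, chapel, studio, closet, patio]
Visit garage; enqueue workshop, sauna, porch → queue [parlor, kitchen, attic, chapel, studio, closet, patio, workshop, sauna, porch]
Visit parlor → queue [kitchen, attic, chapel, studio, closet, patio, workshop, sauna, porch]
Visit kitchen → queue [attic, chapel, studio, closet, patio, workshop, sauna, porch]
Visit attic → queue [chapel, studio, closet, patio, workshop, sauna, porch]
Visit chapel → queue [studio, closet, patio, workshop, sauna, porch]
Visit studio → queue [closet, patio, workshop, sauna, porch]
Visit closet → queue [patio, workshop, sauna, porch]
Visit patio → queue [workshop, sauna, porch]
Visit workshop → queue [sauna, porch]
Visit sauna → queue [porch]
Visit porch → queue []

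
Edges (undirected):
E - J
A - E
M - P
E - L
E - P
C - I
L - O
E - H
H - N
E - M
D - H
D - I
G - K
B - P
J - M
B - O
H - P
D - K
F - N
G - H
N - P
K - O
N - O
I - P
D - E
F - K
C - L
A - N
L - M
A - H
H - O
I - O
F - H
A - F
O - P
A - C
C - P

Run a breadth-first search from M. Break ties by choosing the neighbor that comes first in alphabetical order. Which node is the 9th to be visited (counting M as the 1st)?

C

Visit M; enqueue E, J, L, P → queue [E, J, L, P]
Visit E; enqueue A, D, H → queue [J, L, P, A, D, H]
Visit J → queue [L, P, A, D, H]
Visit L; enqueue C, O → queue [P, A, D, H, C, O]
Visit P; enqueue B, I, N → queue [A, D, H, C, O, B, I, N]
Visit A; enqueue F → queue [D, H, C, O, B, I, N, F]
Visit D; enqueue K → queue [H, C, O, B, I, N, F, K]
Visit H; enqueue G → queue [C, O, B, I, N, F, K, G]
Visit C → queue [O, B, I, N, F, K, G]
Visit O → queue [B, I, N, F, K, G]
Visit B → queue [I, N, F, K, G]
Visit I → queue [N, F, K, G]
Visit N → queue [F, K, G]
Visit F → queue [K, G]
Visit K → queue [G]
Visit G → queue []

Visit order: M, E, J, L, P, A, D, H, C, O, B, I, N, F, K, G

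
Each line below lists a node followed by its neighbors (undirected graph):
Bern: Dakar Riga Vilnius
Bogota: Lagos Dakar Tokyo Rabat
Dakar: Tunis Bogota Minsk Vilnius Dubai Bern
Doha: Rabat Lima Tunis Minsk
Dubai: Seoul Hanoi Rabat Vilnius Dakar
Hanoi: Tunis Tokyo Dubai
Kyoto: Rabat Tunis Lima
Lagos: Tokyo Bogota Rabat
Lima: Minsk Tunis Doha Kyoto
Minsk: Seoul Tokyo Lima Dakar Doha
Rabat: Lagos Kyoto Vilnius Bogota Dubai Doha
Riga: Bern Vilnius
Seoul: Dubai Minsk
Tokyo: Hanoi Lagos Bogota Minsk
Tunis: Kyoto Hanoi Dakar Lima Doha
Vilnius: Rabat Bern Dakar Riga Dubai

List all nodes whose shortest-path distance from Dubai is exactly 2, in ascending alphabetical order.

Level 0: Dubai
Level 1: Dakar, Hanoi, Rabat, Seoul, Vilnius
Level 2: Bern, Bogota, Doha, Kyoto, Lagos, Minsk, Riga, Tokyo, Tunis
Level 3: Lima

Bern, Bogota, Doha, Kyoto, Lagos, Minsk, Riga, Tokyo, Tunis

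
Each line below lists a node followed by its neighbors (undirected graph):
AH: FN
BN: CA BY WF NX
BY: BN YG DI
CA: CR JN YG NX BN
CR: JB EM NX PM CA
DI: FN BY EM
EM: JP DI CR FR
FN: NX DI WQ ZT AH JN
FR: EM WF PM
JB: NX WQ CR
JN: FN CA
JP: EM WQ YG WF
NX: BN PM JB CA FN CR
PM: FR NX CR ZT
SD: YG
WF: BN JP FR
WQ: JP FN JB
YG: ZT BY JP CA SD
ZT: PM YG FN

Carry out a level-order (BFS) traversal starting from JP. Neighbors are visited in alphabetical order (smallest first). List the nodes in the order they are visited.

Visit JP; enqueue EM, WF, WQ, YG → queue [EM, WF, WQ, YG]
Visit EM; enqueue CR, DI, FR → queue [WF, WQ, YG, CR, DI, FR]
Visit WF; enqueue BN → queue [WQ, YG, CR, DI, FR, BN]
Visit WQ; enqueue FN, JB → queue [YG, CR, DI, FR, BN, FN, JB]
Visit YG; enqueue BY, CA, SD, ZT → queue [CR, DI, FR, BN, FN, JB, BY, CA, SD, ZT]
Visit CR; enqueue NX, PM → queue [DI, FR, BN, FN, JB, BY, CA, SD, ZT, NX, PM]
Visit DI → queue [FR, BN, FN, JB, BY, CA, SD, ZT, NX, PM]
Visit FR → queue [BN, FN, JB, BY, CA, SD, ZT, NX, PM]
Visit BN → queue [FN, JB, BY, CA, SD, ZT, NX, PM]
Visit FN; enqueue AH, JN → queue [JB, BY, CA, SD, ZT, NX, PM, AH, JN]
Visit JB → queue [BY, CA, SD, ZT, NX, PM, AH, JN]
Visit BY → queue [CA, SD, ZT, NX, PM, AH, JN]
Visit CA → queue [SD, ZT, NX, PM, AH, JN]
Visit SD → queue [ZT, NX, PM, AH, JN]
Visit ZT → queue [NX, PM, AH, JN]
Visit NX → queue [PM, AH, JN]
Visit PM → queue [AH, JN]
Visit AH → queue [JN]
Visit JN → queue []

JP EM WF WQ YG CR DI FR BN FN JB BY CA SD ZT NX PM AH JN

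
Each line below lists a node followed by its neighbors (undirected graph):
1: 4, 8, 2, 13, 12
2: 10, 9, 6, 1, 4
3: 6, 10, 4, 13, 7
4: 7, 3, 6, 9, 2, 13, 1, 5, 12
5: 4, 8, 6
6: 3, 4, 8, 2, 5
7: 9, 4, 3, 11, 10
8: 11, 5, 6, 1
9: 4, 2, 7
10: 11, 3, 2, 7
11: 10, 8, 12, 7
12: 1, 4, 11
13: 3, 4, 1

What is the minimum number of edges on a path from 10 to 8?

Level 0: 10
Level 1: 2, 3, 7, 11
Level 2: 1, 4, 6, 8, 9, 12, 13
Level 3: 5
8 first appears at level 2.

2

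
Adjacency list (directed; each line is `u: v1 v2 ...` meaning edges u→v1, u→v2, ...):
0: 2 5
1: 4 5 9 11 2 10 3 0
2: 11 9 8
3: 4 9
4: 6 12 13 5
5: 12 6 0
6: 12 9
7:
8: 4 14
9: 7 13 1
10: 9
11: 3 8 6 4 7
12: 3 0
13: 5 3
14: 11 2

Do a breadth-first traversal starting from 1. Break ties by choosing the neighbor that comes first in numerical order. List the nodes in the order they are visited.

Visit 1; enqueue 0, 2, 3, 4, 5, 9, 10, 11 → queue [0, 2, 3, 4, 5, 9, 10, 11]
Visit 0 → queue [2, 3, 4, 5, 9, 10, 11]
Visit 2; enqueue 8 → queue [3, 4, 5, 9, 10, 11, 8]
Visit 3 → queue [4, 5, 9, 10, 11, 8]
Visit 4; enqueue 6, 12, 13 → queue [5, 9, 10, 11, 8, 6, 12, 13]
Visit 5 → queue [9, 10, 11, 8, 6, 12, 13]
Visit 9; enqueue 7 → queue [10, 11, 8, 6, 12, 13, 7]
Visit 10 → queue [11, 8, 6, 12, 13, 7]
Visit 11 → queue [8, 6, 12, 13, 7]
Visit 8; enqueue 14 → queue [6, 12, 13, 7, 14]
Visit 6 → queue [12, 13, 7, 14]
Visit 12 → queue [13, 7, 14]
Visit 13 → queue [7, 14]
Visit 7 → queue [14]
Visit 14 → queue []

1, 0, 2, 3, 4, 5, 9, 10, 11, 8, 6, 12, 13, 7, 14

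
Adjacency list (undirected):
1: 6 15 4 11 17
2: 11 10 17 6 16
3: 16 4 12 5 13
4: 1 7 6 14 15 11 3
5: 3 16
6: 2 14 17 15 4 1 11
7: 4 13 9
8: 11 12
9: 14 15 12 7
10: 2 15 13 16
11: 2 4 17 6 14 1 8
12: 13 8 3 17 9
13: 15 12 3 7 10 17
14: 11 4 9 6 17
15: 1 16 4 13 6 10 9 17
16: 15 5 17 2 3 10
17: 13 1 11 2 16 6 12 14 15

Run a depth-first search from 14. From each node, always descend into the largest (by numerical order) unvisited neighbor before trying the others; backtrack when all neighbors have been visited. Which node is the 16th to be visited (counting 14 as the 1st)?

Visit 14
14 → 17
17 → 16
16 → 15
15 → 13
13 → 12
12 → 9
9 → 7
7 → 4
4 → 11
11 → 8
11 → 6
6 → 2
2 → 10
6 → 1
4 → 3
3 → 5

Visit order: 14, 17, 16, 15, 13, 12, 9, 7, 4, 11, 8, 6, 2, 10, 1, 3, 5

3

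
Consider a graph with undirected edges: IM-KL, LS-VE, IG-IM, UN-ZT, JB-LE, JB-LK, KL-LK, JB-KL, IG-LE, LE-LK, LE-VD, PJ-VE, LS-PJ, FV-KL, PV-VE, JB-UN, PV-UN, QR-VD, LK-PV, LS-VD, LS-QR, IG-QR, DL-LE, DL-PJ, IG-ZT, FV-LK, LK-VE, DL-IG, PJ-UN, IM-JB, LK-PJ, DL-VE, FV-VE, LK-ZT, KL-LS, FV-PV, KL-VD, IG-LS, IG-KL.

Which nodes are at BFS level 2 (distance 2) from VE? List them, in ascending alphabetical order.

IG, JB, KL, LE, QR, UN, VD, ZT

Level 0: VE
Level 1: DL, FV, LK, LS, PJ, PV
Level 2: IG, JB, KL, LE, QR, UN, VD, ZT
Level 3: IM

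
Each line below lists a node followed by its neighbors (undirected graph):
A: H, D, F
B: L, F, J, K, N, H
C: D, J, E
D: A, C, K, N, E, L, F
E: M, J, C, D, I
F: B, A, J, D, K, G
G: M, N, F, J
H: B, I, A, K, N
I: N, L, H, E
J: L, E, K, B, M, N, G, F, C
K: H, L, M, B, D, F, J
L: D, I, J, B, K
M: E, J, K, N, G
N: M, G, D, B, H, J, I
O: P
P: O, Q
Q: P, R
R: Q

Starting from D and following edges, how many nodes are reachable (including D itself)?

14

BFS from D visits: D, N, L, K, F, E, C, A, M, J, I, H, G, B
Reachable nodes: 14 of 18 total.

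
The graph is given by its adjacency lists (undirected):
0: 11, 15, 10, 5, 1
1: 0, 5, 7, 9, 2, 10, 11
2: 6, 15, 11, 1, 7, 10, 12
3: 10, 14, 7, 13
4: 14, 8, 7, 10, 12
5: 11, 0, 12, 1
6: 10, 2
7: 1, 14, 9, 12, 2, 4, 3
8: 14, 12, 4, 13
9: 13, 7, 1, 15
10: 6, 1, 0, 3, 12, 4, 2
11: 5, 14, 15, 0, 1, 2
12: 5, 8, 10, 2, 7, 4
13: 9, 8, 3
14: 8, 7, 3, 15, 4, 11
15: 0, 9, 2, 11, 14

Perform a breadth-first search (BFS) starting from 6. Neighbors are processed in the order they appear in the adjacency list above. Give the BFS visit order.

6, 10, 2, 1, 0, 3, 12, 4, 15, 11, 7, 5, 9, 14, 13, 8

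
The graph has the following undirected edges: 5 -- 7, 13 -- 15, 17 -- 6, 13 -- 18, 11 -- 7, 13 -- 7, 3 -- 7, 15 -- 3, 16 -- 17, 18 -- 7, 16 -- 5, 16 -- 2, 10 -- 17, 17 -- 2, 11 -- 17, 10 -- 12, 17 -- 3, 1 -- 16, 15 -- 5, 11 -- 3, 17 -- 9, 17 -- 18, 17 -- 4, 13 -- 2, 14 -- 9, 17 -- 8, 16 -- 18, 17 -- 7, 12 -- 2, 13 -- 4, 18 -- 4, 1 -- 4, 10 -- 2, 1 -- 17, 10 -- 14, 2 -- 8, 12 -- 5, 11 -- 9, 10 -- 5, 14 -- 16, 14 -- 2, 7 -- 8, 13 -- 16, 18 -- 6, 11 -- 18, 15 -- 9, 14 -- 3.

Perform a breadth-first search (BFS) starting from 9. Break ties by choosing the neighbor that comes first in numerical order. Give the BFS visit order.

Visit 9; enqueue 11, 14, 15, 17 → queue [11, 14, 15, 17]
Visit 11; enqueue 3, 7, 18 → queue [14, 15, 17, 3, 7, 18]
Visit 14; enqueue 2, 10, 16 → queue [15, 17, 3, 7, 18, 2, 10, 16]
Visit 15; enqueue 5, 13 → queue [17, 3, 7, 18, 2, 10, 16, 5, 13]
Visit 17; enqueue 1, 4, 6, 8 → queue [3, 7, 18, 2, 10, 16, 5, 13, 1, 4, 6, 8]
Visit 3 → queue [7, 18, 2, 10, 16, 5, 13, 1, 4, 6, 8]
Visit 7 → queue [18, 2, 10, 16, 5, 13, 1, 4, 6, 8]
Visit 18 → queue [2, 10, 16, 5, 13, 1, 4, 6, 8]
Visit 2; enqueue 12 → queue [10, 16, 5, 13, 1, 4, 6, 8, 12]
Visit 10 → queue [16, 5, 13, 1, 4, 6, 8, 12]
Visit 16 → queue [5, 13, 1, 4, 6, 8, 12]
Visit 5 → queue [13, 1, 4, 6, 8, 12]
Visit 13 → queue [1, 4, 6, 8, 12]
Visit 1 → queue [4, 6, 8, 12]
Visit 4 → queue [6, 8, 12]
Visit 6 → queue [8, 12]
Visit 8 → queue [12]
Visit 12 → queue []

9 → 11 → 14 → 15 → 17 → 3 → 7 → 18 → 2 → 10 → 16 → 5 → 13 → 1 → 4 → 6 → 8 → 12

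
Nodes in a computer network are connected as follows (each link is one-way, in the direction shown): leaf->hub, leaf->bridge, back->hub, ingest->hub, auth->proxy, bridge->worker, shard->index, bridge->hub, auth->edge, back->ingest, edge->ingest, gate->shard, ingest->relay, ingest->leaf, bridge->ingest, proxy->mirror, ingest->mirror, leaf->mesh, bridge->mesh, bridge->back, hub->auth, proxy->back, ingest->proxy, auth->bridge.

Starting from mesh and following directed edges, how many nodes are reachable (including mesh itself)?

1

BFS from mesh visits: mesh
Reachable nodes: 1 of 15 total.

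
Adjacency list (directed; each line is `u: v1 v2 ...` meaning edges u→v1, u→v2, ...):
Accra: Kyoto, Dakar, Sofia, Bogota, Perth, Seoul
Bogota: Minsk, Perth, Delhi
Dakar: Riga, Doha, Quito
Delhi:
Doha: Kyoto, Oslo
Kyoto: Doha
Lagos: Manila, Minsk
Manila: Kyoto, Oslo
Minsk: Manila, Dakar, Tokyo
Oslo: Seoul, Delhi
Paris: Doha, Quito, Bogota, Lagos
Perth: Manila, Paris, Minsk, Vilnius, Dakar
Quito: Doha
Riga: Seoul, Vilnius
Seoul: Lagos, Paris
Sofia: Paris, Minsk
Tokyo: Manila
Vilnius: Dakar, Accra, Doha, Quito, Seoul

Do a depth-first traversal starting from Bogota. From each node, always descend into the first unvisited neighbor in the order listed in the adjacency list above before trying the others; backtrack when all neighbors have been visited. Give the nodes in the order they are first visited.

Bogota -> Minsk -> Manila -> Kyoto -> Doha -> Oslo -> Seoul -> Lagos -> Paris -> Quito -> Delhi -> Dakar -> Riga -> Vilnius -> Accra -> Sofia -> Perth -> Tokyo

Visit Bogota
Bogota → Minsk
Minsk → Manila
Manila → Kyoto
Kyoto → Doha
Doha → Oslo
Oslo → Seoul
Seoul → Lagos
Seoul → Paris
Paris → Quito
Oslo → Delhi
Minsk → Dakar
Dakar → Riga
Riga → Vilnius
Vilnius → Accra
Accra → Sofia
Accra → Perth
Minsk → Tokyo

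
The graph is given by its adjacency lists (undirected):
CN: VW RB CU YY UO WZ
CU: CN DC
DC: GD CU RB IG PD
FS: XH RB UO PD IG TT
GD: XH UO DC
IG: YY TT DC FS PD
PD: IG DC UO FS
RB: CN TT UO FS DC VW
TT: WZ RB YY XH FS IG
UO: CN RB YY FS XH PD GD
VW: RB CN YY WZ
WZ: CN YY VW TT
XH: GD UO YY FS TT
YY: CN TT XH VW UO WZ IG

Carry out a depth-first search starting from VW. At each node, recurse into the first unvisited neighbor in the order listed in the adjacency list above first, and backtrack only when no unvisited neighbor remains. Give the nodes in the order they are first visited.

Visit VW
VW → RB
RB → CN
CN → CU
CU → DC
DC → GD
GD → XH
XH → UO
UO → YY
YY → TT
TT → WZ
TT → FS
FS → PD
PD → IG

VW -> RB -> CN -> CU -> DC -> GD -> XH -> UO -> YY -> TT -> WZ -> FS -> PD -> IG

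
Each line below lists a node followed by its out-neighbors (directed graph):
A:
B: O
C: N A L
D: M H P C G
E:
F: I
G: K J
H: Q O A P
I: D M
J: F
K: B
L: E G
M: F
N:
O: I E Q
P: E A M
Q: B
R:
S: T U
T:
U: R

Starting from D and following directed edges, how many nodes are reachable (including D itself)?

17

BFS from D visits: D, P, M, H, G, C, E, A, F, Q, O, K, J, N, L, I, B
Reachable nodes: 17 of 21 total.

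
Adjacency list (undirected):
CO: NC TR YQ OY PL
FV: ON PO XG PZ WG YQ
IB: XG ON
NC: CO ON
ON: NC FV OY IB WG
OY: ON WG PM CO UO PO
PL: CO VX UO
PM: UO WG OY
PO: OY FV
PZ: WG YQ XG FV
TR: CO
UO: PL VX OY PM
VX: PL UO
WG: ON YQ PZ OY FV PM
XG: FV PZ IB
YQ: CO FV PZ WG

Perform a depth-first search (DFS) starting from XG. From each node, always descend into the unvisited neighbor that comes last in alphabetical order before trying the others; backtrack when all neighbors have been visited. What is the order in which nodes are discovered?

Visit XG
XG → PZ
PZ → YQ
YQ → WG
WG → PM
PM → UO
UO → VX
VX → PL
PL → CO
CO → TR
CO → OY
OY → PO
PO → FV
FV → ON
ON → NC
ON → IB

XG → PZ → YQ → WG → PM → UO → VX → PL → CO → TR → OY → PO → FV → ON → NC → IB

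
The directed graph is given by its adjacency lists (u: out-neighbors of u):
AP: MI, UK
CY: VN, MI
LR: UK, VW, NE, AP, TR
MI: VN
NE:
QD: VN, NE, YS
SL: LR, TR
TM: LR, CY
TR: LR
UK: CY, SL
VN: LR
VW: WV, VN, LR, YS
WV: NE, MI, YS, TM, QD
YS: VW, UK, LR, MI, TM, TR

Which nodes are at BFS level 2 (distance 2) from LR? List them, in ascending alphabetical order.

CY, MI, SL, VN, WV, YS

Level 0: LR
Level 1: AP, NE, TR, UK, VW
Level 2: CY, MI, SL, VN, WV, YS
Level 3: QD, TM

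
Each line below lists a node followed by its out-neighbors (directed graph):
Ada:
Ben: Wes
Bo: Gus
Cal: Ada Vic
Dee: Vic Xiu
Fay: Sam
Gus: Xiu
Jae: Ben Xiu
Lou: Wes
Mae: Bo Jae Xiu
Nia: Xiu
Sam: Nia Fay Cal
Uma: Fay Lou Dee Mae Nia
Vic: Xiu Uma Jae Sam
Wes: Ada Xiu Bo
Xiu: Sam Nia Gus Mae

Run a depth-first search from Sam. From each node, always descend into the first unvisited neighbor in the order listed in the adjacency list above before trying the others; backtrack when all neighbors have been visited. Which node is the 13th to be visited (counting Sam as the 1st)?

Vic

Visit Sam
Sam → Nia
Nia → Xiu
Xiu → Gus
Xiu → Mae
Mae → Bo
Mae → Jae
Jae → Ben
Ben → Wes
Wes → Ada
Sam → Fay
Sam → Cal
Cal → Vic
Vic → Uma
Uma → Lou
Uma → Dee

Visit order: Sam, Nia, Xiu, Gus, Mae, Bo, Jae, Ben, Wes, Ada, Fay, Cal, Vic, Uma, Lou, Dee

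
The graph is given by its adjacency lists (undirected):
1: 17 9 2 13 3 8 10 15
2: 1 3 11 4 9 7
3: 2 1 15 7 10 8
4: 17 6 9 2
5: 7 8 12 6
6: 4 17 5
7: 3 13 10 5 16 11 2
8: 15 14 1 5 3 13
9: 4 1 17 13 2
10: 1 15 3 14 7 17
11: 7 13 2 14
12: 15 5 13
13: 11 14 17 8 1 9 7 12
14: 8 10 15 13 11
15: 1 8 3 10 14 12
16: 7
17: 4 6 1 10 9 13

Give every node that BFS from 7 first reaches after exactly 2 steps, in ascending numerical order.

Level 0: 7
Level 1: 2, 3, 5, 10, 11, 13, 16
Level 2: 1, 4, 6, 8, 9, 12, 14, 15, 17

1, 4, 6, 8, 9, 12, 14, 15, 17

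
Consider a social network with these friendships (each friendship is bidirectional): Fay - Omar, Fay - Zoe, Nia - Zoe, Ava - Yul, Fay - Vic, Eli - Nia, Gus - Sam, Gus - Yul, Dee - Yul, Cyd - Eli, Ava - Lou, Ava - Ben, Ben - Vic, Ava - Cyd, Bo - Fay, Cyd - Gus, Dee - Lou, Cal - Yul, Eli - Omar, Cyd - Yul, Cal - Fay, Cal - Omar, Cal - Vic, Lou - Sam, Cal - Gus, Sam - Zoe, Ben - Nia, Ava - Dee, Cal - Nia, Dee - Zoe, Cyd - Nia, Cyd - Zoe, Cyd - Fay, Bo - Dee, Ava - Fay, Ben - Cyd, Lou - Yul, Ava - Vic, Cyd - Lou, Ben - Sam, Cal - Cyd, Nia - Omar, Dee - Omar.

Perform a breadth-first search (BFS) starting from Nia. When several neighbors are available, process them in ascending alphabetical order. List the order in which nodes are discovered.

Nia, Ben, Cal, Cyd, Eli, Omar, Zoe, Ava, Sam, Vic, Fay, Gus, Yul, Lou, Dee, Bo

Visit Nia; enqueue Ben, Cal, Cyd, Eli, Omar, Zoe → queue [Ben, Cal, Cyd, Eli, Omar, Zoe]
Visit Ben; enqueue Ava, Sam, Vic → queue [Cal, Cyd, Eli, Omar, Zoe, Ava, Sam, Vic]
Visit Cal; enqueue Fay, Gus, Yul → queue [Cyd, Eli, Omar, Zoe, Ava, Sam, Vic, Fay, Gus, Yul]
Visit Cyd; enqueue Lou → queue [Eli, Omar, Zoe, Ava, Sam, Vic, Fay, Gus, Yul, Lou]
Visit Eli → queue [Omar, Zoe, Ava, Sam, Vic, Fay, Gus, Yul, Lou]
Visit Omar; enqueue Dee → queue [Zoe, Ava, Sam, Vic, Fay, Gus, Yul, Lou, Dee]
Visit Zoe → queue [Ava, Sam, Vic, Fay, Gus, Yul, Lou, Dee]
Visit Ava → queue [Sam, Vic, Fay, Gus, Yul, Lou, Dee]
Visit Sam → queue [Vic, Fay, Gus, Yul, Lou, Dee]
Visit Vic → queue [Fay, Gus, Yul, Lou, Dee]
Visit Fay; enqueue Bo → queue [Gus, Yul, Lou, Dee, Bo]
Visit Gus → queue [Yul, Lou, Dee, Bo]
Visit Yul → queue [Lou, Dee, Bo]
Visit Lou → queue [Dee, Bo]
Visit Dee → queue [Bo]
Visit Bo → queue []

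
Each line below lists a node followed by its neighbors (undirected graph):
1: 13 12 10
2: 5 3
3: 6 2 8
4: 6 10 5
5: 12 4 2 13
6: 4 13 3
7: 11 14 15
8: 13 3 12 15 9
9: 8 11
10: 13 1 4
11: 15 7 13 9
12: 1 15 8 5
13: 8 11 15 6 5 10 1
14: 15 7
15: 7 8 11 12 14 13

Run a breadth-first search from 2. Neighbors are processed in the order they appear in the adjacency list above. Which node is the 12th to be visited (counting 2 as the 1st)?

11

Visit 2; enqueue 5, 3 → queue [5, 3]
Visit 5; enqueue 12, 4, 13 → queue [3, 12, 4, 13]
Visit 3; enqueue 6, 8 → queue [12, 4, 13, 6, 8]
Visit 12; enqueue 1, 15 → queue [4, 13, 6, 8, 1, 15]
Visit 4; enqueue 10 → queue [13, 6, 8, 1, 15, 10]
Visit 13; enqueue 11 → queue [6, 8, 1, 15, 10, 11]
Visit 6 → queue [8, 1, 15, 10, 11]
Visit 8; enqueue 9 → queue [1, 15, 10, 11, 9]
Visit 1 → queue [15, 10, 11, 9]
Visit 15; enqueue 7, 14 → queue [10, 11, 9, 7, 14]
Visit 10 → queue [11, 9, 7, 14]
Visit 11 → queue [9, 7, 14]
Visit 9 → queue [7, 14]
Visit 7 → queue [14]
Visit 14 → queue []

Visit order: 2, 5, 3, 12, 4, 13, 6, 8, 1, 15, 10, 11, 9, 7, 14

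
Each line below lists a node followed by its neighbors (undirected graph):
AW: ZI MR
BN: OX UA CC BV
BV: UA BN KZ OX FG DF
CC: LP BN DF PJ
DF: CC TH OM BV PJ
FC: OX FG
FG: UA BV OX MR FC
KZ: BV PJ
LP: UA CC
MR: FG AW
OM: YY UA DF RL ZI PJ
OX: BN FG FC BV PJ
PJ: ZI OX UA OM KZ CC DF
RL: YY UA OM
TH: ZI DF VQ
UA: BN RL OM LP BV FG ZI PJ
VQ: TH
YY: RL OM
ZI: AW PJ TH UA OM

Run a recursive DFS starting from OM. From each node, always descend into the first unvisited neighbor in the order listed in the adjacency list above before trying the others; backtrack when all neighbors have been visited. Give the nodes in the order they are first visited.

Visit OM
OM → YY
YY → RL
RL → UA
UA → BN
BN → OX
OX → FG
FG → BV
BV → KZ
KZ → PJ
PJ → ZI
ZI → AW
AW → MR
ZI → TH
TH → DF
DF → CC
CC → LP
TH → VQ
FG → FC

OM, YY, RL, UA, BN, OX, FG, BV, KZ, PJ, ZI, AW, MR, TH, DF, CC, LP, VQ, FC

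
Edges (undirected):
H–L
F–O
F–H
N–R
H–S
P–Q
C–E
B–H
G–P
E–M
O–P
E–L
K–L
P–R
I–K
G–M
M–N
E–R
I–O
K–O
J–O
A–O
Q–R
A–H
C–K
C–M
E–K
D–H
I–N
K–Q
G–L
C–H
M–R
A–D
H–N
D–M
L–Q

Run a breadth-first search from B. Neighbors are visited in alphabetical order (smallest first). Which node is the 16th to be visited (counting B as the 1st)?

Visit B; enqueue H → queue [H]
Visit H; enqueue A, C, D, F, L, N, S → queue [A, C, D, F, L, N, S]
Visit A; enqueue O → queue [C, D, F, L, N, S, O]
Visit C; enqueue E, K, M → queue [D, F, L, N, S, O, E, K, M]
Visit D → queue [F, L, N, S, O, E, K, M]
Visit F → queue [L, N, S, O, E, K, M]
Visit L; enqueue G, Q → queue [N, S, O, E, K, M, G, Q]
Visit N; enqueue I, R → queue [S, O, E, K, M, G, Q, I, R]
Visit S → queue [O, E, K, M, G, Q, I, R]
Visit O; enqueue J, P → queue [E, K, M, G, Q, I, R, J, P]
Visit E → queue [K, M, G, Q, I, R, J, P]
Visit K → queue [M, G, Q, I, R, J, P]
Visit M → queue [G, Q, I, R, J, P]
Visit G → queue [Q, I, R, J, P]
Visit Q → queue [I, R, J, P]
Visit I → queue [R, J, P]
Visit R → queue [J, P]
Visit J → queue [P]
Visit P → queue []

Visit order: B, H, A, C, D, F, L, N, S, O, E, K, M, G, Q, I, R, J, P

I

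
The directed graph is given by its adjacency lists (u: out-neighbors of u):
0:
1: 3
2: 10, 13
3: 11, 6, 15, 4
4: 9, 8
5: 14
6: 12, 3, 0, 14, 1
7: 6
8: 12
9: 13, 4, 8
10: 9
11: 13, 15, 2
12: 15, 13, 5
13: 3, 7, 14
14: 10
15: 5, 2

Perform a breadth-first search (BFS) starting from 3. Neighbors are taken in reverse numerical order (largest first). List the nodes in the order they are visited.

3, 15, 11, 6, 4, 5, 2, 13, 14, 12, 1, 0, 9, 8, 10, 7

Visit 3; enqueue 15, 11, 6, 4 → queue [15, 11, 6, 4]
Visit 15; enqueue 5, 2 → queue [11, 6, 4, 5, 2]
Visit 11; enqueue 13 → queue [6, 4, 5, 2, 13]
Visit 6; enqueue 14, 12, 1, 0 → queue [4, 5, 2, 13, 14, 12, 1, 0]
Visit 4; enqueue 9, 8 → queue [5, 2, 13, 14, 12, 1, 0, 9, 8]
Visit 5 → queue [2, 13, 14, 12, 1, 0, 9, 8]
Visit 2; enqueue 10 → queue [13, 14, 12, 1, 0, 9, 8, 10]
Visit 13; enqueue 7 → queue [14, 12, 1, 0, 9, 8, 10, 7]
Visit 14 → queue [12, 1, 0, 9, 8, 10, 7]
Visit 12 → queue [1, 0, 9, 8, 10, 7]
Visit 1 → queue [0, 9, 8, 10, 7]
Visit 0 → queue [9, 8, 10, 7]
Visit 9 → queue [8, 10, 7]
Visit 8 → queue [10, 7]
Visit 10 → queue [7]
Visit 7 → queue []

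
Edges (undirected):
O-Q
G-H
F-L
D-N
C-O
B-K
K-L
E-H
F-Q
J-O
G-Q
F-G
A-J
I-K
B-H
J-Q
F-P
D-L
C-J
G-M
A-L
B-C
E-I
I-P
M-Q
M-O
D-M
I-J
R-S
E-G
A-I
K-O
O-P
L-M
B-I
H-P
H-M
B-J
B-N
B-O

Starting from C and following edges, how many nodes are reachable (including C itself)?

BFS from C visits: C, B, J, O, H, I, K, N, A, Q, M, P, E, G, L, D, F
Reachable nodes: 17 of 19 total.

17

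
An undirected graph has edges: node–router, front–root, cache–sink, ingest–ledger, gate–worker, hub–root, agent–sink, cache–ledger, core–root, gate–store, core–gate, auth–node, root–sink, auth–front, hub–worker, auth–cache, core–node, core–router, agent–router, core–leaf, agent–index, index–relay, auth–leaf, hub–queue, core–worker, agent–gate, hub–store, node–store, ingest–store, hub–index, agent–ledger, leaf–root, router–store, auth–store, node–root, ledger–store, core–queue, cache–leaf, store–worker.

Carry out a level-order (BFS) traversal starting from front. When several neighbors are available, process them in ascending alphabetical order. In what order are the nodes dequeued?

Visit front; enqueue auth, root → queue [auth, root]
Visit auth; enqueue cache, leaf, node, store → queue [root, cache, leaf, node, store]
Visit root; enqueue core, hub, sink → queue [cache, leaf, node, store, core, hub, sink]
Visit cache; enqueue ledger → queue [leaf, node, store, core, hub, sink, ledger]
Visit leaf → queue [node, store, core, hub, sink, ledger]
Visit node; enqueue router → queue [store, core, hub, sink, ledger, router]
Visit store; enqueue gate, ingest, worker → queue [core, hub, sink, ledger, router, gate, ingest, worker]
Visit core; enqueue queue → queue [hub, sink, ledger, router, gate, ingest, worker, queue]
Visit hub; enqueue index → queue [sink, ledger, router, gate, ingest, worker, queue, index]
Visit sink; enqueue agent → queue [ledger, router, gate, ingest, worker, queue, index, agent]
Visit ledger → queue [router, gate, ingest, worker, queue, index, agent]
Visit router → queue [gate, ingest, worker, queue, index, agent]
Visit gate → queue [ingest, worker, queue, index, agent]
Visit ingest → queue [worker, queue, index, agent]
Visit worker → queue [queue, index, agent]
Visit queue → queue [index, agent]
Visit index; enqueue relay → queue [agent, relay]
Visit agent → queue [relay]
Visit relay → queue []

front auth root cache leaf node store core hub sink ledger router gate ingest worker queue index agent relay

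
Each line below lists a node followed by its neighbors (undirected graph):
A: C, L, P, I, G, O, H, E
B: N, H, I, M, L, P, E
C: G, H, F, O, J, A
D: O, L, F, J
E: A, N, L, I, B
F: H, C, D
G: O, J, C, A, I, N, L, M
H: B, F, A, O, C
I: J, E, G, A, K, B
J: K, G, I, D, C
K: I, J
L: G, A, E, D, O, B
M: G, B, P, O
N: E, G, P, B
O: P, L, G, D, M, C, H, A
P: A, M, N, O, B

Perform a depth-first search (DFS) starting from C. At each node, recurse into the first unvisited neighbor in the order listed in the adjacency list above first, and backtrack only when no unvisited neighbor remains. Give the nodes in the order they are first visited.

Visit C
C → G
G → O
O → P
P → A
A → L
L → E
E → N
N → B
B → H
H → F
F → D
D → J
J → K
K → I
B → M

C, G, O, P, A, L, E, N, B, H, F, D, J, K, I, M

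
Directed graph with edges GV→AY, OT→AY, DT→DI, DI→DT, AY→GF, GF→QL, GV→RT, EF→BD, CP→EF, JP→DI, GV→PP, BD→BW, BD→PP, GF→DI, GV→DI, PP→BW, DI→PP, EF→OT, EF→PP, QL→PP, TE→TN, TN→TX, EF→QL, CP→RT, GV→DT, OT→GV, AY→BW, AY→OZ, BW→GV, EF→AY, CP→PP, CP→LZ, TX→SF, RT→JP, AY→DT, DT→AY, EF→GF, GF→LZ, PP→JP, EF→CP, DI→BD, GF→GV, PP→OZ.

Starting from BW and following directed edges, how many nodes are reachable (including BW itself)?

BFS from BW visits: BW, GV, AY, DI, DT, PP, RT, GF, OZ, BD, JP, LZ, QL
Reachable nodes: 13 of 20 total.

13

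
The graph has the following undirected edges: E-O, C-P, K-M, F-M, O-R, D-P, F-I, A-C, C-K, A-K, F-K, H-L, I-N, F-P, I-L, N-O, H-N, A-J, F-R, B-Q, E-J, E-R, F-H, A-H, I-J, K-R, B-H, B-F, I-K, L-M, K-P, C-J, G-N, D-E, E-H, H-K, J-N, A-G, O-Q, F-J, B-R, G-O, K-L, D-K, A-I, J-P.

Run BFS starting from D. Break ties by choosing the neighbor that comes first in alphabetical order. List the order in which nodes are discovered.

D -> E -> K -> P -> H -> J -> O -> R -> A -> C -> F -> I -> L -> M -> B -> N -> G -> Q

Visit D; enqueue E, K, P → queue [E, K, P]
Visit E; enqueue H, J, O, R → queue [K, P, H, J, O, R]
Visit K; enqueue A, C, F, I, L, M → queue [P, H, J, O, R, A, C, F, I, L, M]
Visit P → queue [H, J, O, R, A, C, F, I, L, M]
Visit H; enqueue B, N → queue [J, O, R, A, C, F, I, L, M, B, N]
Visit J → queue [O, R, A, C, F, I, L, M, B, N]
Visit O; enqueue G, Q → queue [R, A, C, F, I, L, M, B, N, G, Q]
Visit R → queue [A, C, F, I, L, M, B, N, G, Q]
Visit A → queue [C, F, I, L, M, B, N, G, Q]
Visit C → queue [F, I, L, M, B, N, G, Q]
Visit F → queue [I, L, M, B, N, G, Q]
Visit I → queue [L, M, B, N, G, Q]
Visit L → queue [M, B, N, G, Q]
Visit M → queue [B, N, G, Q]
Visit B → queue [N, G, Q]
Visit N → queue [G, Q]
Visit G → queue [Q]
Visit Q → queue []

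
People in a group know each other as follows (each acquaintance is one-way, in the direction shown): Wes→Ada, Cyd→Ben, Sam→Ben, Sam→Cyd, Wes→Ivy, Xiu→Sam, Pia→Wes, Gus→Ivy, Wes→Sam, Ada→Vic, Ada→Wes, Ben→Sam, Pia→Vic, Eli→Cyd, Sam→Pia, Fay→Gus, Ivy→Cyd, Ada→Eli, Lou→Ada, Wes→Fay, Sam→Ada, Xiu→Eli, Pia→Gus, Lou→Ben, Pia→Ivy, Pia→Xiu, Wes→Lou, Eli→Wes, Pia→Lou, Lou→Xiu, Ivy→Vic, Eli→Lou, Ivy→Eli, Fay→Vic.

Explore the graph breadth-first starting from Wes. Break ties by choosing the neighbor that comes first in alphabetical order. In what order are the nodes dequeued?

Wes → Ada → Fay → Ivy → Lou → Sam → Eli → Vic → Gus → Cyd → Ben → Xiu → Pia

Visit Wes; enqueue Ada, Fay, Ivy, Lou, Sam → queue [Ada, Fay, Ivy, Lou, Sam]
Visit Ada; enqueue Eli, Vic → queue [Fay, Ivy, Lou, Sam, Eli, Vic]
Visit Fay; enqueue Gus → queue [Ivy, Lou, Sam, Eli, Vic, Gus]
Visit Ivy; enqueue Cyd → queue [Lou, Sam, Eli, Vic, Gus, Cyd]
Visit Lou; enqueue Ben, Xiu → queue [Sam, Eli, Vic, Gus, Cyd, Ben, Xiu]
Visit Sam; enqueue Pia → queue [Eli, Vic, Gus, Cyd, Ben, Xiu, Pia]
Visit Eli → queue [Vic, Gus, Cyd, Ben, Xiu, Pia]
Visit Vic → queue [Gus, Cyd, Ben, Xiu, Pia]
Visit Gus → queue [Cyd, Ben, Xiu, Pia]
Visit Cyd → queue [Ben, Xiu, Pia]
Visit Ben → queue [Xiu, Pia]
Visit Xiu → queue [Pia]
Visit Pia → queue []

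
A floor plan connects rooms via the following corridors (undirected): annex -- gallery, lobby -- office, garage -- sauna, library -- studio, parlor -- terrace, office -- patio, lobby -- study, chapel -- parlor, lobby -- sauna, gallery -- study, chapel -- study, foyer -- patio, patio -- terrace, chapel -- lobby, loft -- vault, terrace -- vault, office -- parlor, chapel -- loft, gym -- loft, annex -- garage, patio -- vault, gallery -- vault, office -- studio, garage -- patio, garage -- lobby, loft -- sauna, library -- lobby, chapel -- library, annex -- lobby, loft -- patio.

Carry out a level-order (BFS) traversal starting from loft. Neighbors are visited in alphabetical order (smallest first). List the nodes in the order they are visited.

Visit loft; enqueue chapel, gym, patio, sauna, vault → queue [chapel, gym, patio, sauna, vault]
Visit chapel; enqueue library, lobby, parlor, study → queue [gym, patio, sauna, vault, library, lobby, parlor, study]
Visit gym → queue [patio, sauna, vault, library, lobby, parlor, study]
Visit patio; enqueue foyer, garage, office, terrace → queue [sauna, vault, library, lobby, parlor, study, foyer, garage, office, terrace]
Visit sauna → queue [vault, library, lobby, parlor, study, foyer, garage, office, terrace]
Visit vault; enqueue gallery → queue [library, lobby, parlor, study, foyer, garage, office, terrace, gallery]
Visit library; enqueue studio → queue [lobby, parlor, study, foyer, garage, office, terrace, gallery, studio]
Visit lobby; enqueue annex → queue [parlor, study, foyer, garage, office, terrace, gallery, studio, annex]
Visit parlor → queue [study, foyer, garage, office, terrace, gallery, studio, annex]
Visit study → queue [foyer, garage, office, terrace, gallery, studio, annex]
Visit foyer → queue [garage, office, terrace, gallery, studio, annex]
Visit garage → queue [office, terrace, gallery, studio, annex]
Visit office → queue [terrace, gallery, studio, annex]
Visit terrace → queue [gallery, studio, annex]
Visit gallery → queue [studio, annex]
Visit studio → queue [annex]
Visit annex → queue []

loft, chapel, gym, patio, sauna, vault, library, lobby, parlor, study, foyer, garage, office, terrace, gallery, studio, annex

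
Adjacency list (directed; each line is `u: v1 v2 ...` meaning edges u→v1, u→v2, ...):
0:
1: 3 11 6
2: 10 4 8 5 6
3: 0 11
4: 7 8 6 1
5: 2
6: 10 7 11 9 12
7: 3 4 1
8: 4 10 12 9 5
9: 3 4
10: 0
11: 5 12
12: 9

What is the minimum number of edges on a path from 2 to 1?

Level 0: 2
Level 1: 4, 5, 6, 8, 10
Level 2: 0, 1, 7, 9, 11, 12
Level 3: 3
1 first appears at level 2.

2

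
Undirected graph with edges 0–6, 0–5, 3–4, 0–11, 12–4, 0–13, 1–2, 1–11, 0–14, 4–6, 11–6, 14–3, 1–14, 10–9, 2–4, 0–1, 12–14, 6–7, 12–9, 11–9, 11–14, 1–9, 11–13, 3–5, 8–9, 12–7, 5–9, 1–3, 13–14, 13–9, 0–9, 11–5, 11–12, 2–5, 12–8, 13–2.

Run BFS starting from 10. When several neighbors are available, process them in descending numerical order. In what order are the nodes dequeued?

10 → 9 → 13 → 12 → 11 → 8 → 5 → 1 → 0 → 14 → 2 → 7 → 4 → 6 → 3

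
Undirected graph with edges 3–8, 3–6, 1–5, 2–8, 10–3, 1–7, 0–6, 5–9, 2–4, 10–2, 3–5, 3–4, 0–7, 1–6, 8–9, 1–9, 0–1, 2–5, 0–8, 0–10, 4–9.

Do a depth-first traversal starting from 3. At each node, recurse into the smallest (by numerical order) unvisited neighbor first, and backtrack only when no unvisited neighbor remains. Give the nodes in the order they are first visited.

3 → 4 → 2 → 5 → 1 → 0 → 6 → 7 → 8 → 9 → 10

Visit 3
3 → 4
4 → 2
2 → 5
5 → 1
1 → 0
0 → 6
0 → 7
0 → 8
8 → 9
0 → 10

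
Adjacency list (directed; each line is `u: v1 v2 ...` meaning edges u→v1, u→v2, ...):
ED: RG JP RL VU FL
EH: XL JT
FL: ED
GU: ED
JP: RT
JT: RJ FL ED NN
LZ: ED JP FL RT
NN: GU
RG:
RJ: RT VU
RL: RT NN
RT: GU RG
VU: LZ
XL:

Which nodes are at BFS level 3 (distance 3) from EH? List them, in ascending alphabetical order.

GU, JP, RG, RL, RT, VU

Level 0: EH
Level 1: JT, XL
Level 2: ED, FL, NN, RJ
Level 3: GU, JP, RG, RL, RT, VU
Level 4: LZ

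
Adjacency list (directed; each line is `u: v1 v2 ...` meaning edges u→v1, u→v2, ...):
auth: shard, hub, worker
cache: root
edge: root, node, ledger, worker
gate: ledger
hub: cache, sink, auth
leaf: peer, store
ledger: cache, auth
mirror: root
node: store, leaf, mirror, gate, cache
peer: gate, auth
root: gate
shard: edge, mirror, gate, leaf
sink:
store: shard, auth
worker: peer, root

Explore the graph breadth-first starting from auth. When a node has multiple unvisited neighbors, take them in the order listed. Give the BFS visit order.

Visit auth; enqueue shard, hub, worker → queue [shard, hub, worker]
Visit shard; enqueue edge, mirror, gate, leaf → queue [hub, worker, edge, mirror, gate, leaf]
Visit hub; enqueue cache, sink → queue [worker, edge, mirror, gate, leaf, cache, sink]
Visit worker; enqueue peer, root → queue [edge, mirror, gate, leaf, cache, sink, peer, root]
Visit edge; enqueue node, ledger → queue [mirror, gate, leaf, cache, sink, peer, root, node, ledger]
Visit mirror → queue [gate, leaf, cache, sink, peer, root, node, ledger]
Visit gate → queue [leaf, cache, sink, peer, root, node, ledger]
Visit leaf; enqueue store → queue [cache, sink, peer, root, node, ledger, store]
Visit cache → queue [sink, peer, root, node, ledger, store]
Visit sink → queue [peer, root, node, ledger, store]
Visit peer → queue [root, node, ledger, store]
Visit root → queue [node, ledger, store]
Visit node → queue [ledger, store]
Visit ledger → queue [store]
Visit store → queue []

auth -> shard -> hub -> worker -> edge -> mirror -> gate -> leaf -> cache -> sink -> peer -> root -> node -> ledger -> store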